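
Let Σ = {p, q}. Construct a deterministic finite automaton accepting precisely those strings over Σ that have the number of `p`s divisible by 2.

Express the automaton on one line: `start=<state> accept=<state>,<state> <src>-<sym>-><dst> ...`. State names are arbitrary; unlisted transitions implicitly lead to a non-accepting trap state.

Keep the running count of `p`s modulo 2: each `p` advances along the cycle s0 → s1 → s0 while other symbols loop. Accept at s0.
With 2 states:
        p   q  
>* s0   s1  s0 
   s1   s0  s1 
(> = start, * = accepting)

start=s0 accept=s0 s0-p->s1 s0-q->s0 s1-p->s0 s1-q->s1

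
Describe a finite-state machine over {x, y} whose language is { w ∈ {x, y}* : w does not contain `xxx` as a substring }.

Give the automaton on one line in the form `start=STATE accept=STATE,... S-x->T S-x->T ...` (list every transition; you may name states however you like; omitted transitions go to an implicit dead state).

Track partial matches of the forbidden pattern `xxx`. State s3 is a dead state reached once `xxx` has occurred; every other state accepts. s0 means no part of `xxx` is currently matched.
4 states suffice.
        x   y  
>* s0   s1  s0 
 * s1   s2  s0 
 * s2   s3  s0 
   s3   s3  s3 
(> = start, * = accepting)

start=s0 accept=s0,s1,s2 s0-x->s1 s0-y->s0 s1-x->s2 s1-y->s0 s2-x->s3 s2-y->s0 s3-x->s3 s3-y->s3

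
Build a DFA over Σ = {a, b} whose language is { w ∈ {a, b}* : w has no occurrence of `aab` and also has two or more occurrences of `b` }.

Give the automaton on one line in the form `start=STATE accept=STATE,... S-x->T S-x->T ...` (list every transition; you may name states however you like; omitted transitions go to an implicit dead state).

Build one automaton per condition and run them in lockstep. One (4 states) tracks partial matches of the forbidden pattern `aab`; the other (4 states) tracks the count of `b`s, saturating at 3. Each combined state is a pair, one component from each; accept when both components accept.
A 15-state machine:
          a    b  
>  q0     q1   q2 
   q1     q3   q2 
   q2     q4   q5 
   q3     q3   q6 
   q4     q7   q5 
 * q5     q8   q9 
   q6     q6  q10 
   q7     q7  q10 
 * q8    q11   q9 
 * q9    q12   q9 
   q10   q10  q13 
 * q11   q11  q13 
 * q12   q14   q9 
   q13   q13  q13 
 * q14   q14  q13 
(> = start, * = accepting)

start=q0 accept=q5,q8,q9,q11,q12,q14 q0-a->q1 q0-b->q2 q1-a->q3 q1-b->q2 q2-a->q4 q2-b->q5 q3-a->q3 q3-b->q6 q4-a->q7 q4-b->q5 q5-a->q8 q5-b->q9 q6-a->q6 q6-b->q10 q7-a->q7 q7-b->q10 q8-a->q11 q8-b->q9 q9-a->q12 q9-b->q9 q10-a->q10 q10-b->q13 q11-a->q11 q11-b->q13 q12-a->q14 q12-b->q9 q13-a->q13 q13-b->q13 q14-a->q14 q14-b->q13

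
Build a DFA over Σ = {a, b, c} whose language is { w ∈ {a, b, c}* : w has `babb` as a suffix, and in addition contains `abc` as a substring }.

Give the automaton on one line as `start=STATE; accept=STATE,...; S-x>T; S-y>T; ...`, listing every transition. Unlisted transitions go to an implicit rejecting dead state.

Run two small machines in parallel and take their product. One (5 states) tracks how much of the suffix `babb` has currently been matched; the other (4 states) tracks whether and how much of `abc` has been seen. Each combined state is a pair, one component from each; accept when both components accept.
A 12-state machine:
          a    b    c  
>  S0     S1   S2   S0 
   S1     S1   S3   S0 
   S2     S4   S2   S0 
   S3     S4   S2   S5 
   S4     S1   S6   S0 
   S5     S5   S7   S5 
   S6     S4   S8   S5 
   S7     S9   S7   S5 
   S8     S4   S2   S0 
   S9     S5  S10   S5 
   S10    S9  S11   S5 
 * S11    S9   S7   S5 
(> = start, * = accepting)

start=S0; accept=S11; S0-a>S1; S0-b>S2; S0-c>S0; S1-a>S1; S1-b>S3; S1-c>S0; S2-a>S4; S2-b>S2; S2-c>S0; S3-a>S4; S3-b>S2; S3-c>S5; S4-a>S1; S4-b>S6; S4-c>S0; S5-a>S5; S5-b>S7; S5-c>S5; S6-a>S4; S6-b>S8; S6-c>S5; S7-a>S9; S7-b>S7; S7-c>S5; S8-a>S4; S8-b>S2; S8-c>S0; S9-a>S5; S9-b>S10; S9-c>S5; S10-a>S9; S10-b>S11; S10-c>S5; S11-a>S9; S11-b>S7; S11-c>S5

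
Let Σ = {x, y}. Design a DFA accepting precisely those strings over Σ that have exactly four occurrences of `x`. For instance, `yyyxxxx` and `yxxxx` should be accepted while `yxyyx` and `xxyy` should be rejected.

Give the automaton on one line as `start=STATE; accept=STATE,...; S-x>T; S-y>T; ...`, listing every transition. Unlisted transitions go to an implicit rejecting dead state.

start=s0; accept=s4; s0-x>s1; s0-y>s0; s1-x>s2; s1-y>s1; s2-x>s3; s2-y>s2; s3-x>s4; s3-y>s3; s4-x>s5; s4-y>s4; s5-x>s5; s5-y>s5

Count `x`s, saturating at 5: states s0 through s4 mean 0 through 4 `x`s seen; s5 means more than 4. Each `x` increments (capped at s5); other symbols loop. Accept from {s4}.
A 6-state machine:
        x   y  
>  s0   s1  s0 
   s1   s2  s1 
   s2   s3  s2 
   s3   s4  s3 
 * s4   s5  s4 
   s5   s5  s5 
(> = start, * = accepting)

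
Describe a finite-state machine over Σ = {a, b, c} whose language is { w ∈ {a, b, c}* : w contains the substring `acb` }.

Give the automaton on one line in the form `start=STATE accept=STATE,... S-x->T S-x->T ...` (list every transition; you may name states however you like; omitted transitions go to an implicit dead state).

start=q0 accept=q3 q0-a->q1 q0-b->q0 q0-c->q0 q1-a->q1 q1-b->q0 q1-c->q2 q2-a->q1 q2-b->q3 q2-c->q0 q3-a->q3 q3-b->q3 q3-c->q3

States q0..q2 record the length of the longest prefix of `acb` that matches the current input suffix. Reaching q3 means `acb` has been seen, and we stay there forever. Accept from q3.
4 states suffice.
        a   b   c  
>  q0   q1  q0  q0 
   q1   q1  q0  q2 
   q2   q1  q3  q0 
 * q3   q3  q3  q3 
(> = start, * = accepting)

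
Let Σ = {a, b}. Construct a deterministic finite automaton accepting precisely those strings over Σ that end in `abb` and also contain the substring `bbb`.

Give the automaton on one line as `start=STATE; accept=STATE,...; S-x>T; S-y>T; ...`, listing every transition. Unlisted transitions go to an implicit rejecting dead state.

start=S0; accept=S9; S0-a>S1; S0-b>S2; S1-a>S1; S1-b>S3; S2-a>S1; S2-b>S4; S3-a>S1; S3-b>S5; S4-a>S1; S4-b>S6; S5-a>S1; S5-b>S6; S6-a>S7; S6-b>S6; S7-a>S7; S7-b>S8; S8-a>S7; S8-b>S9; S9-a>S7; S9-b>S6

Build one automaton per condition and run them in lockstep. The first has 4 states tracking how much of the suffix `abb` has currently been matched; the second has 4 states tracking whether and how much of `bbb` has been seen. A product state is a pair (one from each), accepting exactly when both do.
10 states suffice.
        a   b  
>  S0   S1  S2 
   S1   S1  S3 
   S2   S1  S4 
   S3   S1  S5 
   S4   S1  S6 
   S5   S1  S6 
   S6   S7  S6 
   S7   S7  S8 
   S8   S7  S9 
 * S9   S7  S6 
(> = start, * = accepting)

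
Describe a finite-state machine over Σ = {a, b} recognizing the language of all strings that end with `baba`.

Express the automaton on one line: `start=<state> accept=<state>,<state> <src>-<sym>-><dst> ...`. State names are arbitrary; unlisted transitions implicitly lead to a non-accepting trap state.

Let each state record the length of the longest suffix of the input read so far that is also a prefix of `baba`. S1 means the last symbol is `b`; S2 means the last 2 symbols are `ba`; S3 means the last 3 symbols are `bab`; S4 means the last 4 symbols are `baba`. Accept only at S4, where the string currently ends in `baba`.
With 5 states:
        a   b  
>  S0   S0  S1 
   S1   S2  S1 
   S2   S0  S3 
   S3   S4  S1 
 * S4   S0  S3 
(> = start, * = accepting)

start=S0 accept=S4 S0-a->S0 S0-b->S1 S1-a->S2 S1-b->S1 S2-a->S0 S2-b->S3 S3-a->S4 S3-b->S1 S4-a->S0 S4-b->S3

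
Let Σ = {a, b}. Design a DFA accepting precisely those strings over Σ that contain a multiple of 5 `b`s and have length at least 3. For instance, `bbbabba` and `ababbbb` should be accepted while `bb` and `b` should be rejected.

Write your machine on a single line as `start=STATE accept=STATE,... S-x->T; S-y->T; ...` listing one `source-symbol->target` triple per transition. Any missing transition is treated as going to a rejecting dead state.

start=S0; accept=S5; S0-a->S1; S0-b->S2; S1-a->S3; S1-b->S2; S2-a->S2; S2-b->S4; S3-a->S5; S3-b->S2; S4-a->S4; S4-b->S6; S5-a->S5; S5-b->S2; S6-a->S6; S6-b->S7; S7-a->S7; S7-b->S5

Handle the two conditions separately and then intersect. The first has 5 states tracking the count of `b`s modulo 5; the second has 5 states tracking the input length, saturating at 4. A product state is a pair (one from each), accepting exactly when both do. After merging equivalent states the machine shrinks.
8 states suffice.
        a   b  
>  S0   S1  S2 
   S1   S3  S2 
   S2   S2  S4 
   S3   S5  S2 
   S4   S4  S6 
 * S5   S5  S2 
   S6   S6  S7 
   S7   S7  S5 
(> = start, * = accepting)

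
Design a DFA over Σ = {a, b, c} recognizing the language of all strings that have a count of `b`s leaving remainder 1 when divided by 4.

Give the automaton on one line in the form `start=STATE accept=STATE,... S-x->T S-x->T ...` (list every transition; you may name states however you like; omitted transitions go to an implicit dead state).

start=q0 accept=q1 q0-a->q0 q0-b->q1 q0-c->q0 q1-a->q1 q1-b->q2 q1-c->q1 q2-a->q2 q2-b->q3 q2-c->q2 q3-a->q3 q3-b->q0 q3-c->q3

The only thing that matters is how many `b`s have appeared, reduced mod 4. Use one state per residue: q0 for 0, …, q3 for 3. Reading `b` moves to the next residue; anything else stays put. q1 is accepting.
A 4-state machine:
        a   b   c  
>  q0   q0  q1  q0 
 * q1   q1  q2  q1 
   q2   q2  q3  q2 
   q3   q3  q0  q3 
(> = start, * = accepting)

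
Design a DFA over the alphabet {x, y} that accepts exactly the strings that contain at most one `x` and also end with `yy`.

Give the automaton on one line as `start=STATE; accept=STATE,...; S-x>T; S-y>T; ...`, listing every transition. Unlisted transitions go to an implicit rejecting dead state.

Run two small machines in parallel and take their product. The first has 3 states tracking the count of `x`s, saturating at 2; the second has 3 states tracking how much of the suffix `yy` has currently been matched. A product state is a pair (one from each), accepting exactly when both do.
With 9 states:
        x   y  
>  q0   q1  q2 
   q1   q3  q4 
   q2   q1  q5 
   q3   q3  q6 
   q4   q3  q7 
 * q5   q1  q5 
   q6   q3  q8 
 * q7   q3  q7 
   q8   q3  q8 
(> = start, * = accepting)

start=q0; accept=q5,q7; q0-x>q1; q0-y>q2; q1-x>q3; q1-y>q4; q2-x>q1; q2-y>q5; q3-x>q3; q3-y>q6; q4-x>q3; q4-y>q7; q5-x>q1; q5-y>q5; q6-x>q3; q6-y>q8; q7-x>q3; q7-y>q7; q8-x>q3; q8-y>q8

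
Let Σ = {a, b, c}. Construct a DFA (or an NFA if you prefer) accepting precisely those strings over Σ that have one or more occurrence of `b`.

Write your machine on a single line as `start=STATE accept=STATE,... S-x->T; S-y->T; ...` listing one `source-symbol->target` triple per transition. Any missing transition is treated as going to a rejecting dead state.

Count `b`s, saturating at 2: state q0 means no `b` yet, q1 means one `b` seen, q2 means more than one. Each `b` increments (capped at q2); other symbols loop. Accept from {q1, q2}.
        a   b   c  
>  q0   q0  q1  q0 
 * q1   q1  q2  q1 
 * q2   q2  q2  q2 
(> = start, * = accepting)

start=q0; accept=q1,q2; q0-a->q0; q0-b->q1; q0-c->q0; q1-a->q1; q1-b->q2; q1-c->q1; q2-a->q2; q2-b->q2; q2-c->q2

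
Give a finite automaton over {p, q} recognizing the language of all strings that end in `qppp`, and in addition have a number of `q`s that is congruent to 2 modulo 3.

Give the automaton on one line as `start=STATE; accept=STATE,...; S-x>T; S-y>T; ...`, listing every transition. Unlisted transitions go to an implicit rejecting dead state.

start=A; accept=L; A-p>A; A-q>B; B-p>C; B-q>D; C-p>E; C-q>D; D-p>F; D-q>G; E-p>H; E-q>D; F-p>I; F-q>G; G-p>J; G-q>B; H-p>K; H-q>D; I-p>L; I-q>G; J-p>M; J-q>B; K-p>K; K-q>D; L-p>N; L-q>G; M-p>O; M-q>B; N-p>N; N-q>G; O-p>A; O-q>B

Run two small machines in parallel and take their product. The first has 5 states tracking how much of the suffix `qppp` has currently been matched; the second has 3 states tracking the count of `q`s modulo 3. A product state is a pair (one from each), accepting exactly when both do.
A 15-state machine:
       p  q 
>  A   A  B 
   B   C  D 
   C   E  D 
   D   F  G 
   E   H  D 
   F   I  G 
   G   J  B 
   H   K  D 
   I   L  G 
   J   M  B 
   K   K  D 
 * L   N  G 
   M   O  B 
   N   N  G 
   O   A  B 
(> = start, * = accepting)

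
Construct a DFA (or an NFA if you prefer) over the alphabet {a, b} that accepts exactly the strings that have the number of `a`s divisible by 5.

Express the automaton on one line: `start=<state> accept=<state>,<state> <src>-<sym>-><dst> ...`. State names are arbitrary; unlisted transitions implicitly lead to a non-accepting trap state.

start=s0 accept=s0 s0-a->s1 s0-b->s0 s1-a->s2 s1-b->s1 s2-a->s3 s2-b->s2 s3-a->s4 s3-b->s3 s4-a->s0 s4-b->s4

Keep the running count of `a`s modulo 5: each `a` advances along the cycle s0 → s1 → s2 → s3 → s4 → s0 while other symbols loop. Accept at s0.
With 5 states:
        a   b  
>* s0   s1  s0 
   s1   s2  s1 
   s2   s3  s2 
   s3   s4  s3 
   s4   s0  s4 
(> = start, * = accepting)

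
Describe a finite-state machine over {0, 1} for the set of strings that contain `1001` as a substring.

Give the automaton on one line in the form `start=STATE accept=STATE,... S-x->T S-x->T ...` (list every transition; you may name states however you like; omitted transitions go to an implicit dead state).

Track how much of `1001` has been matched so far: state q0 is no progress, q4 is the absorbing accept state reached once `1001` has occurred. Intermediate states record partial matches; on a mismatch, fall back to the longest reusable overlap.
A 5-state machine:
        0   1  
>  q0   q0  q1 
   q1   q2  q1 
   q2   q3  q1 
   q3   q0  q4 
 * q4   q4  q4 
(> = start, * = accepting)

start=q0 accept=q4 q0-0->q0 q0-1->q1 q1-0->q2 q1-1->q1 q2-0->q3 q2-1->q1 q3-0->q0 q3-1->q4 q4-0->q4 q4-1->q4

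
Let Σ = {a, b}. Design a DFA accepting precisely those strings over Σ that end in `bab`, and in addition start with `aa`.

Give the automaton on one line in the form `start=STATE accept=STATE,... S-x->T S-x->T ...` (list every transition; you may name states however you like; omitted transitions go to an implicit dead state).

Handle the two conditions separately and then intersect. One (4 states) tracks how much of the suffix `bab` has currently been matched; the other (4 states) tracks whether the input so far still matches the prefix `aa`. Each combined state is a pair, one component from each; accept when both components accept.
        a   b  
>  q0   q1  q2 
   q1   q3  q2 
   q2   q4  q2 
   q3   q3  q5 
   q4   q6  q7 
   q5   q8  q5 
   q6   q6  q2 
   q7   q4  q2 
   q8   q3  q9 
 * q9   q8  q5 
(> = start, * = accepting)

start=q0 accept=q9 q0-a->q1 q0-b->q2 q1-a->q3 q1-b->q2 q2-a->q4 q2-b->q2 q3-a->q3 q3-b->q5 q4-a->q6 q4-b->q7 q5-a->q8 q5-b->q5 q6-a->q6 q6-b->q2 q7-a->q4 q7-b->q2 q8-a->q3 q8-b->q9 q9-a->q8 q9-b->q5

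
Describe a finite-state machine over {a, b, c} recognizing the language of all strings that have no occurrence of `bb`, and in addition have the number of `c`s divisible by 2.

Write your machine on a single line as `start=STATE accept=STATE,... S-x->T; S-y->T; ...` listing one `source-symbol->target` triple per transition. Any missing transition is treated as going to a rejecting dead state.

start=s0; accept=s0,s1; s0-a->s0; s0-b->s1; s0-c->s2; s1-a->s0; s1-b->s3; s1-c->s2; s2-a->s2; s2-b->s4; s2-c->s0; s3-a->s3; s3-b->s3; s3-c->s5; s4-a->s2; s4-b->s5; s4-c->s0; s5-a->s5; s5-b->s5; s5-c->s3

Handle the two conditions separately and then intersect. One (3 states) tracks partial matches of the forbidden pattern `bb`; the other (2 states) tracks the count of `c`s modulo 2. Each combined state is a pair, one component from each; accept when both components accept.
        a   b   c  
>* s0   s0  s1  s2 
 * s1   s0  s3  s2 
   s2   s2  s4  s0 
   s3   s3  s3  s5 
   s4   s2  s5  s0 
   s5   s5  s5  s3 
(> = start, * = accepting)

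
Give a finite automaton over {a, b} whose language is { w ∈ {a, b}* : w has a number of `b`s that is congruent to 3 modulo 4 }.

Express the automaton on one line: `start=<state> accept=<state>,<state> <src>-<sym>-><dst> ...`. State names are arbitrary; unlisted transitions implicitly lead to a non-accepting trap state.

start=q0 accept=q3 q0-a->q0 q0-b->q1 q1-a->q1 q1-b->q2 q2-a->q2 q2-b->q3 q3-a->q3 q3-b->q0

Keep the running count of `b`s modulo 4: each `b` advances along the cycle q0 → q1 → q2 → q3 → q0 while other symbols loop. Accept at q3.
With 4 states:
        a   b  
>  q0   q0  q1 
   q1   q1  q2 
   q2   q2  q3 
 * q3   q3  q0 
(> = start, * = accepting)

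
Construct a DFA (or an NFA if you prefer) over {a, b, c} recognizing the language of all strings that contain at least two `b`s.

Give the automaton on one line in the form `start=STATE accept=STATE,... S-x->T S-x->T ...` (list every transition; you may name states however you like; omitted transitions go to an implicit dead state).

start=q0 accept=q2,q3 q0-a->q0 q0-b->q1 q0-c->q0 q1-a->q1 q1-b->q2 q1-c->q1 q2-a->q2 q2-b->q3 q2-c->q2 q3-a->q3 q3-b->q3 q3-c->q3

Only the number of `b`s matters, and only up to 3. Make a chain q0 → q1 → q2 → q3 advanced by each `b` (with q3 absorbing); every other symbol self-loops. The accepting set is {q2, q3}.
A 4-state machine:
        a   b   c  
>  q0   q0  q1  q0 
   q1   q1  q2  q1 
 * q2   q2  q3  q2 
 * q3   q3  q3  q3 
(> = start, * = accepting)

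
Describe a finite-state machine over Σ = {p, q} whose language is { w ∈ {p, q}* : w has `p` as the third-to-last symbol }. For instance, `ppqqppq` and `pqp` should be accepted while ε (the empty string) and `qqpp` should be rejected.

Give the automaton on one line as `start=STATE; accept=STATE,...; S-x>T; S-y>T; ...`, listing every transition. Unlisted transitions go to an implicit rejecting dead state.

Because acceptance depends on a position counted from the end, the machine has to buffer the most recent 3 symbols. Make each state the string of the last up-to-3 symbols read; on input `x` shift the window left and append `x`. Accept when the buffered window has length 3 and begins with `p`.
15 states suffice.
          p    q  
>  S0     S1   S2 
   S1     S3   S4 
   S2     S5   S6 
   S3     S7   S8 
   S4     S9  S10 
   S5    S11  S12 
   S6    S13  S14 
 * S7     S7   S8 
 * S8     S9  S10 
 * S9    S11  S12 
 * S10   S13  S14 
   S11    S7   S8 
   S12    S9  S10 
   S13   S11  S12 
   S14   S13  S14 
(> = start, * = accepting)

start=S0; accept=S7,S8,S9,S10; S0-p>S1; S0-q>S2; S1-p>S3; S1-q>S4; S2-p>S5; S2-q>S6; S3-p>S7; S3-q>S8; S4-p>S9; S4-q>S10; S5-p>S11; S5-q>S12; S6-p>S13; S6-q>S14; S7-p>S7; S7-q>S8; S8-p>S9; S8-q>S10; S9-p>S11; S9-q>S12; S10-p>S13; S10-q>S14; S11-p>S7; S11-q>S8; S12-p>S9; S12-q>S10; S13-p>S11; S13-q>S12; S14-p>S13; S14-q>S14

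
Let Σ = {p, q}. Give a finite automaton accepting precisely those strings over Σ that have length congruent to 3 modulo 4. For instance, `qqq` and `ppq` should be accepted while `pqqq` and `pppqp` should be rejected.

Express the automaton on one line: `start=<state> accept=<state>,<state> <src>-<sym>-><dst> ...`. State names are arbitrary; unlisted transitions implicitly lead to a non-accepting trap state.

start=A accept=D A-p->B A-q->B B-p->C B-q->C C-p->D C-q->D D-p->A D-q->A

Count input length modulo 4: every symbol advances one step around the cycle A → B → C → D → A. Accept at D.
With 4 states:
       p  q 
>  A   B  B 
   B   C  C 
   C   D  D 
 * D   A  A 
(> = start, * = accepting)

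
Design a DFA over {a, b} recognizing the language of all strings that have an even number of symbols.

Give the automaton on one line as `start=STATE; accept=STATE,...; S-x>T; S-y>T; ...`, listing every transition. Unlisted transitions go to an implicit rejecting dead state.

start=q0; accept=q0; q0-a>q1; q0-b>q1; q1-a>q0; q1-b>q0

Count input length modulo 2: every symbol advances one step around the cycle q0 → q1 → q0. Accept at q0.
With 2 states:
        a   b  
>* q0   q1  q1 
   q1   q0  q0 
(> = start, * = accepting)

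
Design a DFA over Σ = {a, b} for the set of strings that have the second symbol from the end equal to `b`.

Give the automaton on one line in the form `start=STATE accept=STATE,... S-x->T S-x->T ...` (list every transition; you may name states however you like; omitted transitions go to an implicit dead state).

start=q0 accept=q5,q6 q0-a->q1 q0-b->q2 q1-a->q3 q1-b->q4 q2-a->q5 q2-b->q6 q3-a->q3 q3-b->q4 q4-a->q5 q4-b->q6 q5-a->q3 q5-b->q4 q6-a->q5 q6-b->q6

A DFA must remember the last 2 symbols (since which symbol is second-to-last isn't known until the input ends). Use one state per possible window of the last ≤2 symbols; accept from those whose window starts with `b`.
        a   b  
>  q0   q1  q2 
   q1   q3  q4 
   q2   q5  q6 
   q3   q3  q4 
   q4   q5  q6 
 * q5   q3  q4 
 * q6   q5  q6 
(> = start, * = accepting)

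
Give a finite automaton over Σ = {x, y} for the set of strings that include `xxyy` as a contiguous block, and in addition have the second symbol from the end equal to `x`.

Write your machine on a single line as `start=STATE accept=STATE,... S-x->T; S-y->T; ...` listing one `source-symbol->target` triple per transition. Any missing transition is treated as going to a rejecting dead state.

start=q0; accept=q6,q7; q0-x->q1; q0-y->q0; q1-x->q2; q1-y->q0; q2-x->q2; q2-y->q3; q3-x->q1; q3-y->q4; q4-x->q5; q4-y->q4; q5-x->q6; q5-y->q7; q6-x->q6; q6-y->q7; q7-x->q5; q7-y->q4

Run two small machines in parallel and take their product. The first has 5 states tracking whether and how much of `xxyy` has been seen; the second has 7 states tracking the last 2 symbols read. A product state is a pair (one from each), accepting exactly when both do. Equivalent product states are then merged.
With 8 states:
        x   y  
>  q0   q1  q0 
   q1   q2  q0 
   q2   q2  q3 
   q3   q1  q4 
   q4   q5  q4 
   q5   q6  q7 
 * q6   q6  q7 
 * q7   q5  q4 
(> = start, * = accepting)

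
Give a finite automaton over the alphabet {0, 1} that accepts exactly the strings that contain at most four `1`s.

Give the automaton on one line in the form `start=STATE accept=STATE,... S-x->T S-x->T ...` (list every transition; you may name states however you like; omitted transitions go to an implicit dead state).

start=q0 accept=q0,q1,q2,q3,q4 q0-0->q0 q0-1->q1 q1-0->q1 q1-1->q2 q2-0->q2 q2-1->q3 q3-0->q3 q3-1->q4 q4-0->q4 q4-1->q5 q5-0->q5 q5-1->q5

Only the number of `1`s matters, and only up to 5. Make a chain q0 → q1 → q2 → q3 → q4 → q5 advanced by each `1` (with q5 absorbing); every other symbol self-loops. The accepting set is {q0, q1, q2, q3, q4}.
        0   1  
>* q0   q0  q1 
 * q1   q1  q2 
 * q2   q2  q3 
 * q3   q3  q4 
 * q4   q4  q5 
   q5   q5  q5 
(> = start, * = accepting)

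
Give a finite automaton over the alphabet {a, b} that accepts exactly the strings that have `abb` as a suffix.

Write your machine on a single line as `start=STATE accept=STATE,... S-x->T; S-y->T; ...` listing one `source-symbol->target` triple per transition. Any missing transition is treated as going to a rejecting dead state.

start=s0; accept=s3; s0-a->s1; s0-b->s0; s1-a->s1; s1-b->s2; s2-a->s1; s2-b->s3; s3-a->s1; s3-b->s0

Remember how much of `abb` the current input suffix matches. State s0 means no match yet; s1 means the last symbol is `a`; s2 means the last 2 symbols are `ab`; s3 means the last 3 symbols are `abb`. Only s3 accepts. On a mismatch, fall back to the longest proper suffix that is still a prefix of `abb`.
A 4-state machine:
        a   b  
>  s0   s1  s0 
   s1   s1  s2 
   s2   s1  s3 
 * s3   s1  s0 
(> = start, * = accepting)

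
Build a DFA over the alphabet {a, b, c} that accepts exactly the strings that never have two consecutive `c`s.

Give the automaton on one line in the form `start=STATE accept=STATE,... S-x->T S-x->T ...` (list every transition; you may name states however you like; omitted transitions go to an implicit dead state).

start=q0 accept=q0,q1 q0-a->q0 q0-b->q0 q0-c->q1 q1-a->q0 q1-b->q0 q1-c->q2 q2-a->q2 q2-b->q2 q2-c->q2

This is the complement of 'contains `cc`'. Use the same substring-matching states — q0 through q2 holding how much of `cc` has just been matched — but flip the accepting set: everything except the trap q2 accepts.
With 3 states:
        a   b   c  
>* q0   q0  q0  q1 
 * q1   q0  q0  q2 
   q2   q2  q2  q2 
(> = start, * = accepting)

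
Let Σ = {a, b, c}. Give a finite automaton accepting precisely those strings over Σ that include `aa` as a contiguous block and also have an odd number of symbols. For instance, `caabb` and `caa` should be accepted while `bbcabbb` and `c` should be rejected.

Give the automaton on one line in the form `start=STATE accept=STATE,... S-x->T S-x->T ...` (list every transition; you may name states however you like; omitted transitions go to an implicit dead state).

Build one automaton per condition and run them in lockstep. One (3 states) tracks whether and how much of `aa` has been seen; the other (2 states) tracks the input length modulo 2. Each combined state is a pair, one component from each; accept when both components accept.
A 6-state machine:
        a   b   c  
>  q0   q1  q2  q2 
   q1   q3  q0  q0 
   q2   q4  q0  q0 
   q3   q5  q5  q5 
   q4   q5  q2  q2 
 * q5   q3  q3  q3 
(> = start, * = accepting)

start=q0 accept=q5 q0-a->q1 q0-b->q2 q0-c->q2 q1-a->q3 q1-b->q0 q1-c->q0 q2-a->q4 q2-b->q0 q2-c->q0 q3-a->q5 q3-b->q5 q3-c->q5 q4-a->q5 q4-b->q2 q4-c->q2 q5-a->q3 q5-b->q3 q5-c->q3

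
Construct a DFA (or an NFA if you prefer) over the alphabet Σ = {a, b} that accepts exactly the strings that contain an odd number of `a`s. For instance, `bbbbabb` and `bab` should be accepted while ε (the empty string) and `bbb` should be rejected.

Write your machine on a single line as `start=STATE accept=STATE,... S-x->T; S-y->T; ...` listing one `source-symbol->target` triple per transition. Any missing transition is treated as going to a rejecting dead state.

The only thing that matters is how many `a`s have appeared, reduced mod 2. Use one state per residue: S0 for 0, …, S1 for 1. Reading `a` moves to the next residue; anything else stays put. S1 is accepting.
2 states suffice.
        a   b  
>  S0   S1  S0 
 * S1   S0  S1 
(> = start, * = accepting)

start=S0; accept=S1; S0-a->S1; S0-b->S0; S1-a->S0; S1-b->S1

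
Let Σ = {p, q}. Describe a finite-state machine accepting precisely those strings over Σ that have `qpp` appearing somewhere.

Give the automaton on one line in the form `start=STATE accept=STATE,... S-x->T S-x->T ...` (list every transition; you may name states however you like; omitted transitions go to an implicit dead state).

Track how much of `qpp` has been matched so far: state A is no progress, D is the absorbing accept state reached once `qpp` has occurred. Intermediate states record partial matches; on a mismatch, fall back to the longest reusable overlap.
       p  q 
>  A   A  B 
   B   C  B 
   C   D  B 
 * D   D  D 
(> = start, * = accepting)

start=A accept=D A-p->A A-q->B B-p->C B-q->B C-p->D C-q->B D-p->D D-q->D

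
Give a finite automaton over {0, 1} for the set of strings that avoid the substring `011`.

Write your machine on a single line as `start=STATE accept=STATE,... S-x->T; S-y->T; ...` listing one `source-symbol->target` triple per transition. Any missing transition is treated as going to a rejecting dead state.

This is the complement of 'contains `011`'. Use the same substring-matching states — A through D holding how much of `011` has just been matched — but flip the accepting set: everything except the trap D accepts.
A 4-state machine:
       0  1 
>* A   B  A 
 * B   B  C 
 * C   B  D 
   D   D  D 
(> = start, * = accepting)

start=A; accept=A,B,C; A-0->B; A-1->A; B-0->B; B-1->C; C-0->B; C-1->D; D-0->D; D-1->D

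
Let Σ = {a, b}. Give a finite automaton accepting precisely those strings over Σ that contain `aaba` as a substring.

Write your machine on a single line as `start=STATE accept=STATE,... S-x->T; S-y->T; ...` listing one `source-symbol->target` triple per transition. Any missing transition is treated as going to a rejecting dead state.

start=q0; accept=q4; q0-a->q1; q0-b->q0; q1-a->q2; q1-b->q0; q2-a->q2; q2-b->q3; q3-a->q4; q3-b->q0; q4-a->q4; q4-b->q4

Track how much of `aaba` has been matched so far: state q0 is no progress, q4 is the absorbing accept state reached once `aaba` has occurred. Intermediate states record partial matches; on a mismatch, fall back to the longest reusable overlap.
With 5 states:
        a   b  
>  q0   q1  q0 
   q1   q2  q0 
   q2   q2  q3 
   q3   q4  q0 
 * q4   q4  q4 
(> = start, * = accepting)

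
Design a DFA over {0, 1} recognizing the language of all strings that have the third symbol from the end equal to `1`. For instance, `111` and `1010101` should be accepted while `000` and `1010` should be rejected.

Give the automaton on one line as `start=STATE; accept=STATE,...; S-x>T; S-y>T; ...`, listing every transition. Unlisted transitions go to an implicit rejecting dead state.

start=s0; accept=s11,s12,s13,s14; s0-0>s1; s0-1>s2; s1-0>s3; s1-1>s4; s2-0>s5; s2-1>s6; s3-0>s7; s3-1>s8; s4-0>s9; s4-1>s10; s5-0>s11; s5-1>s12; s6-0>s13; s6-1>s14; s7-0>s7; s7-1>s8; s8-0>s9; s8-1>s10; s9-0>s11; s9-1>s12; s10-0>s13; s10-1>s14; s11-0>s7; s11-1>s8; s12-0>s9; s12-1>s10; s13-0>s11; s13-1>s12; s14-0>s13; s14-1>s14

Because acceptance depends on a position counted from the end, the machine has to buffer the most recent 3 symbols. Make each state the string of the last up-to-3 symbols read; on input `x` shift the window left and append `x`. Accept when the buffered window has length 3 and begins with `1`.
          0    1  
>  s0     s1   s2 
   s1     s3   s4 
   s2     s5   s6 
   s3     s7   s8 
   s4     s9  s10 
   s5    s11  s12 
   s6    s13  s14 
   s7     s7   s8 
   s8     s9  s10 
   s9    s11  s12 
   s10   s13  s14 
 * s11    s7   s8 
 * s12    s9  s10 
 * s13   s11  s12 
 * s14   s13  s14 
(> = start, * = accepting)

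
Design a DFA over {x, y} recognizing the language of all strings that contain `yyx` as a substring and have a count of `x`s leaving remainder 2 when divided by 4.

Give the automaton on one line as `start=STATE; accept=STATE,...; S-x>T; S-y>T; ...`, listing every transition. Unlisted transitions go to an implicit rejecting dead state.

Build one automaton per condition and run them in lockstep. The first has 4 states tracking whether and how much of `yyx` has been seen; the second has 4 states tracking the count of `x`s modulo 4. A product state is a pair (one from each), accepting exactly when both do. After merging equivalent states the machine shrinks.
          x    y  
>  S0     S1   S2 
   S1     S3   S4 
   S2     S1   S5 
   S3     S6   S7 
   S4     S3   S8 
   S5     S8   S5 
   S6     S0   S9 
   S7     S6  S10 
   S8    S11   S8 
   S9     S0  S12 
   S10   S12  S10 
 * S11   S12  S11 
   S12    S5  S12 
(> = start, * = accepting)

start=S0; accept=S11; S0-x>S1; S0-y>S2; S1-x>S3; S1-y>S4; S2-x>S1; S2-y>S5; S3-x>S6; S3-y>S7; S4-x>S3; S4-y>S8; S5-x>S8; S5-y>S5; S6-x>S0; S6-y>S9; S7-x>S6; S7-y>S10; S8-x>S11; S8-y>S8; S9-x>S0; S9-y>S12; S10-x>S12; S10-y>S10; S11-x>S12; S11-y>S11; S12-x>S5; S12-y>S12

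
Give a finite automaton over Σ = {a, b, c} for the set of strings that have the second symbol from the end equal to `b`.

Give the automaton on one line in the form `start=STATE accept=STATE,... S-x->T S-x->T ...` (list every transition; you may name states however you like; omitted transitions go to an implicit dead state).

start=q0 accept=q7,q8,q9 q0-a->q1 q0-b->q2 q0-c->q3 q1-a->q4 q1-b->q5 q1-c->q6 q2-a->q7 q2-b->q8 q2-c->q9 q3-a->q10 q3-b->q11 q3-c->q12 q4-a->q4 q4-b->q5 q4-c->q6 q5-a->q7 q5-b->q8 q5-c->q9 q6-a->q10 q6-b->q11 q6-c->q12 q7-a->q4 q7-b->q5 q7-c->q6 q8-a->q7 q8-b->q8 q8-c->q9 q9-a->q10 q9-b->q11 q9-c->q12 q10-a->q4 q10-b->q5 q10-c->q6 q11-a->q7 q11-b->q8 q11-c->q9 q12-a->q10 q12-b->q11 q12-c->q12

Because acceptance depends on a position counted from the end, the machine has to buffer the most recent 2 symbols. Make each state the string of the last up-to-2 symbols read; on input `x` shift the window left and append `x`. Accept when the buffered window has length 2 and begins with `b`.
13 states suffice.
          a    b    c  
>  q0     q1   q2   q3 
   q1     q4   q5   q6 
   q2     q7   q8   q9 
   q3    q10  q11  q12 
   q4     q4   q5   q6 
   q5     q7   q8   q9 
   q6    q10  q11  q12 
 * q7     q4   q5   q6 
 * q8     q7   q8   q9 
 * q9    q10  q11  q12 
   q10    q4   q5   q6 
   q11    q7   q8   q9 
   q12   q10  q11  q12 
(> = start, * = accepting)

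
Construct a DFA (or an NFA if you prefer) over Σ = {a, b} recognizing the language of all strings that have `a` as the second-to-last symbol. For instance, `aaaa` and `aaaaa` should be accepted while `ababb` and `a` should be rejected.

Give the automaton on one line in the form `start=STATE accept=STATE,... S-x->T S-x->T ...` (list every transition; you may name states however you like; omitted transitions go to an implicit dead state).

A DFA must remember the last 2 symbols (since which symbol is second-to-last isn't known until the input ends). Use one state per possible window of the last ≤2 symbols; accept from those whose window starts with `a`.
        a   b  
>  s0   s1  s2 
   s1   s3  s4 
   s2   s5  s6 
 * s3   s3  s4 
 * s4   s5  s6 
   s5   s3  s4 
   s6   s5  s6 
(> = start, * = accepting)

start=s0 accept=s3,s4 s0-a->s1 s0-b->s2 s1-a->s3 s1-b->s4 s2-a->s5 s2-b->s6 s3-a->s3 s3-b->s4 s4-a->s5 s4-b->s6 s5-a->s3 s5-b->s4 s6-a->s5 s6-b->s6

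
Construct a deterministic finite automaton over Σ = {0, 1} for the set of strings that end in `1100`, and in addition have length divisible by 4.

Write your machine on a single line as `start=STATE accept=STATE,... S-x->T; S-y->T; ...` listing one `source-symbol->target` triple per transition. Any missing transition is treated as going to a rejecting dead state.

Handle the two conditions separately and then intersect. One (5 states) tracks how much of the suffix `1100` has currently been matched; the other (4 states) tracks the input length modulo 4. Each combined state is a pair, one component from each; accept when both components accept. Minimizing collapses redundant product states.
With 8 states:
        0   1  
>  q0   q1  q2 
   q1   q3  q3 
   q2   q3  q4 
   q3   q5  q5 
   q4   q6  q5 
   q5   q0  q0 
   q6   q7  q0 
 * q7   q1  q2 
(> = start, * = accepting)

start=q0; accept=q7; q0-0->q1; q0-1->q2; q1-0->q3; q1-1->q3; q2-0->q3; q2-1->q4; q3-0->q5; q3-1->q5; q4-0->q6; q4-1->q5; q5-0->q0; q5-1->q0; q6-0->q7; q6-1->q0; q7-0->q1; q7-1->q2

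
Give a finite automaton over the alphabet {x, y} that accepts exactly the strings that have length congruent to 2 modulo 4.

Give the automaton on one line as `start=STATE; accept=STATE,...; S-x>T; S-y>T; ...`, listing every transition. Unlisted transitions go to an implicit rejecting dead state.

start=q0; accept=q2; q0-x>q1; q0-y>q1; q1-x>q2; q1-y>q2; q2-x>q3; q2-y>q3; q3-x>q0; q3-y>q0

Only the length mod 4 matters, so use a 4-cycle: from any state, every input symbol moves to the next state, wrapping q3 back to q0. Mark q2 accepting.
        x   y  
>  q0   q1  q1 
   q1   q2  q2 
 * q2   q3  q3 
   q3   q0  q0 
(> = start, * = accepting)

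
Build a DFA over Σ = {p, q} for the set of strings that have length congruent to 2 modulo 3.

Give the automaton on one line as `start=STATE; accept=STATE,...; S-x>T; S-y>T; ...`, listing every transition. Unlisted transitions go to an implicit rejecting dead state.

Only the length mod 3 matters, so use a 3-cycle: from any state, every input symbol moves to the next state, wrapping C back to A. Mark C accepting.
       p  q 
>  A   B  B 
   B   C  C 
 * C   A  A 
(> = start, * = accepting)

start=A; accept=C; A-p>B; A-q>B; B-p>C; B-q>C; C-p>A; C-q>A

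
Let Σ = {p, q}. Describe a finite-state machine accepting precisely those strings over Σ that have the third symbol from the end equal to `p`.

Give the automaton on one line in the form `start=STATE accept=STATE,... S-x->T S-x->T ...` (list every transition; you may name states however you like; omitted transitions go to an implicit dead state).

Because acceptance depends on a position counted from the end, the machine has to buffer the most recent 3 symbols. Make each state the string of the last up-to-3 symbols read; on input `x` shift the window left and append `x`. Accept when the buffered window has length 3 and begins with `p`.
With 15 states:
       p  q 
>  A   B  C 
   B   D  E 
   C   F  G 
   D   H  I 
   E   J  K 
   F   L  M 
   G   N  O 
 * H   H  I 
 * I   J  K 
 * J   L  M 
 * K   N  O 
   L   H  I 
   M   J  K 
   N   L  M 
   O   N  O 
(> = start, * = accepting)

start=A accept=H,I,J,K A-p->B A-q->C B-p->D B-q->E C-p->F C-q->G D-p->H D-q->I E-p->J E-q->K F-p->L F-q->M G-p->N G-q->O H-p->H H-q->I I-p->J I-q->K J-p->L J-q->M K-p->N K-q->O L-p->H L-q->I M-p->J M-q->K N-p->L N-q->M O-p->N O-q->O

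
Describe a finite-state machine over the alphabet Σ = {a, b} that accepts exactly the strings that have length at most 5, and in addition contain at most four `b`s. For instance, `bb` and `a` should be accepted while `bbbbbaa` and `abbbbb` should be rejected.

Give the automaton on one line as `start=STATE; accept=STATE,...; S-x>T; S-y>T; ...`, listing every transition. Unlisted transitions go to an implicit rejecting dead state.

start=S0; accept=S0,S1,S2,S3,S4,S5,S6,S7,S8,S9; S0-a>S1; S0-b>S2; S1-a>S3; S1-b>S3; S2-a>S3; S2-b>S4; S3-a>S5; S3-b>S5; S4-a>S5; S4-b>S6; S5-a>S7; S5-b>S7; S6-a>S7; S6-b>S8; S7-a>S9; S7-b>S9; S8-a>S9; S8-b>S10; S9-a>S10; S9-b>S10; S10-a>S10; S10-b>S10

Build one automaton per condition and run them in lockstep. The first has 7 states tracking the input length, saturating at 6; the second has 6 states tracking the count of `b`s, saturating at 5. A product state is a pair (one from each), accepting exactly when both do. Minimizing collapses redundant product states.
An 11-state machine:
          a    b  
>* S0     S1   S2 
 * S1     S3   S3 
 * S2     S3   S4 
 * S3     S5   S5 
 * S4     S5   S6 
 * S5     S7   S7 
 * S6     S7   S8 
 * S7     S9   S9 
 * S8     S9  S10 
 * S9    S10  S10 
   S10   S10  S10 
(> = start, * = accepting)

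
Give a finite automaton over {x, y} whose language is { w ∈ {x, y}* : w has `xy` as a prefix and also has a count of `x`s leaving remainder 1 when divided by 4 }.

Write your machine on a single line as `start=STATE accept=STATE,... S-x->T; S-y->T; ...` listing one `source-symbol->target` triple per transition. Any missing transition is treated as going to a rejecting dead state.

start=q0; accept=q3; q0-x->q1; q0-y->q2; q1-x->q2; q1-y->q3; q2-x->q2; q2-y->q2; q3-x->q4; q3-y->q3; q4-x->q5; q4-y->q4; q5-x->q6; q5-y->q5; q6-x->q3; q6-y->q6

Build one automaton per condition and run them in lockstep. The first has 4 states tracking whether the input so far still matches the prefix `xy`; the second has 4 states tracking the count of `x`s modulo 4. A product state is a pair (one from each), accepting exactly when both do. Minimizing collapses redundant product states.
A 7-state machine:
        x   y  
>  q0   q1  q2 
   q1   q2  q3 
   q2   q2  q2 
 * q3   q4  q3 
   q4   q5  q4 
   q5   q6  q5 
   q6   q3  q6 
(> = start, * = accepting)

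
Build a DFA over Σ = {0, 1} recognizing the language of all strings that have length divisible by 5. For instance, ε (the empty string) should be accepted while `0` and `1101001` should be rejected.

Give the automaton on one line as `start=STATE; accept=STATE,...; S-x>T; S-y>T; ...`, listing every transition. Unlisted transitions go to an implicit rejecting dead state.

Only the length mod 5 matters, so use a 5-cycle: from any state, every input symbol moves to the next state, wrapping E back to A. Mark A accepting.
5 states suffice.
       0  1 
>* A   B  B 
   B   C  C 
   C   D  D 
   D   E  E 
   E   A  A 
(> = start, * = accepting)

start=A; accept=A; A-0>B; A-1>B; B-0>C; B-1>C; C-0>D; C-1>D; D-0>E; D-1>E; E-0>A; E-1>A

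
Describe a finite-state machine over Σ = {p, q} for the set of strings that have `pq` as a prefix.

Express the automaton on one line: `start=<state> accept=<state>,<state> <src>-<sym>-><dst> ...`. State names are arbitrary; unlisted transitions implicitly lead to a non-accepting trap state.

start=A accept=C A-p->B A-q->D B-p->D B-q->C C-p->C C-q->C D-p->D D-q->D

Walk along `pq` while the input agrees: from A take `p` to B, and so on. Any deviation drops to the rejecting sink D. Once C is reached the prefix is confirmed and every continuation is accepted.
4 states suffice.
       p  q 
>  A   B  D 
   B   D  C 
 * C   C  C 
   D   D  D 
(> = start, * = accepting)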